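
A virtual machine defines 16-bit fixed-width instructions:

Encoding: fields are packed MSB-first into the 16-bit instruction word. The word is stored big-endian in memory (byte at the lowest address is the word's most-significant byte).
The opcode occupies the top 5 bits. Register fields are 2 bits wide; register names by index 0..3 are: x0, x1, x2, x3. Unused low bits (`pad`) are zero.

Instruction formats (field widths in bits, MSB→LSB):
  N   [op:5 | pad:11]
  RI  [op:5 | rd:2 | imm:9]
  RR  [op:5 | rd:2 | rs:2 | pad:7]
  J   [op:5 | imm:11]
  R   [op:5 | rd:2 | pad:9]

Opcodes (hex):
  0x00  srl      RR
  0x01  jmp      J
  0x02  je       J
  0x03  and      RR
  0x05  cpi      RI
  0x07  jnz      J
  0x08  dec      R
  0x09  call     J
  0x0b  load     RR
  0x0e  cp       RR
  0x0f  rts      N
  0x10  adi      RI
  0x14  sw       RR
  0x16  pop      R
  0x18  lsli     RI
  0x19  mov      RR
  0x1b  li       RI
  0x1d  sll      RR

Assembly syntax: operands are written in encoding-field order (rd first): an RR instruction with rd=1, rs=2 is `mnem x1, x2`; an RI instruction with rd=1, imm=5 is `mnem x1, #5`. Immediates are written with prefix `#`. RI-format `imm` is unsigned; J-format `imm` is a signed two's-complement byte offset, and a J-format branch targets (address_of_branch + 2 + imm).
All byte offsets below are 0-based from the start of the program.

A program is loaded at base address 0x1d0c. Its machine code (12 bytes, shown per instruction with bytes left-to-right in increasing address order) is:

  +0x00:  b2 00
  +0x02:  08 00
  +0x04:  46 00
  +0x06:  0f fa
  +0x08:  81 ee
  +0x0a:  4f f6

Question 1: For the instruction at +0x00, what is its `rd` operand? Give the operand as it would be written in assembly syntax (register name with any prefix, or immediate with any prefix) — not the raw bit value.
x1

@+00  big-endian(b2 00) = 0xb200
  op=0xb200>>11=0x16 ⇒ pop (R)
  rd@[10:9]=0x1 ⇒ x1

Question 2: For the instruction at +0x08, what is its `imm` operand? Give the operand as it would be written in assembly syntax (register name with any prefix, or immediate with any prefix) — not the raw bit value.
[08] 81 ee → 0x81ee
  op=0x81ee>>11=0x10 ⇒ adi (RI)
  [10:9] rd=0 = x0
  [8:0] imm=494 = #494

#494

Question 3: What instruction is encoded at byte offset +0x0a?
@+0a  big-endian(4f f6) = 0x4ff6
  opcode bits[15:11]=0x9: call/J
  imm: (w>>0)&0x7ff=0x7f6 (s11→-10) → #-10

call #-10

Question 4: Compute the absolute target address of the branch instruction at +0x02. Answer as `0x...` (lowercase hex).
0x1d10

[02] 08 00 → 0x0800
  op=0x0800>>11=0x1 ⇒ jmp (J)
  imm: (w>>0)&0x7ff=0x0 → #0
  target = base 0x1d0c + off 0x02 + 2 + imm 0 = 0x1d10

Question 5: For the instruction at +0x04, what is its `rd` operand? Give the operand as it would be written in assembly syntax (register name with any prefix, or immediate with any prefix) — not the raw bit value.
off 0x04: read 46 00 as big → 0x4600
  top 5b → 0x8 → dec [R]
  rd: (w>>9)&0x3=0x3 → x3

x3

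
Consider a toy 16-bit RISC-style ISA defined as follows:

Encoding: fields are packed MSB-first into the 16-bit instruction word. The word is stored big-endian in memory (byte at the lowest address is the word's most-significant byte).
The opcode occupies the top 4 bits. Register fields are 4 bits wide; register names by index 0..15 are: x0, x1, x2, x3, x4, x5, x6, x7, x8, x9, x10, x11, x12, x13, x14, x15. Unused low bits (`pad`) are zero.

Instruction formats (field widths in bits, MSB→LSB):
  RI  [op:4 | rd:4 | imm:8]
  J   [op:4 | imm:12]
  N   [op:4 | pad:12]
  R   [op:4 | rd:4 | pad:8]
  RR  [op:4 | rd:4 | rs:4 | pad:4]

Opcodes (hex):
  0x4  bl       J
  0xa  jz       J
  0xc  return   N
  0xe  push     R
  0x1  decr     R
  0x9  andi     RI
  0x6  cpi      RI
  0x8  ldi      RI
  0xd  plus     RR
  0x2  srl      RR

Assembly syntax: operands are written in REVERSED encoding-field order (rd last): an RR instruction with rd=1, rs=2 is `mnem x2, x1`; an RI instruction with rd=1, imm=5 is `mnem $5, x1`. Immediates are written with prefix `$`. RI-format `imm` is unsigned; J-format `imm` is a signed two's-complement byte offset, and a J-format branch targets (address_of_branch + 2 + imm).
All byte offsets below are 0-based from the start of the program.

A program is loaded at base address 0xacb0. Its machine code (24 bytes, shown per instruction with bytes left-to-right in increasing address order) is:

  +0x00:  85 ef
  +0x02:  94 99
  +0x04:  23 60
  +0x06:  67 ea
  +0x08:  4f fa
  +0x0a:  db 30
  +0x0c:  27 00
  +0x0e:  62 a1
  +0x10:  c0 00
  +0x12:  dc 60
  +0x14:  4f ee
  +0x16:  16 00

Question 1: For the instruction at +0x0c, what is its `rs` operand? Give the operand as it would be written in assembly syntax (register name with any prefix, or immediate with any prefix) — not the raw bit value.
x0

off 0x0c: read 27 00 as big → 0x2700
  top 4b → 0x2 → srl [RR]
  rd: (w>>8)&0xf=0x7 → x7
  rs: (w>>4)&0xf=0x0 → x0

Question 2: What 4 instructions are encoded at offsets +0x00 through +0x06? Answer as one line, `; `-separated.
[00] 85 ef → 0x85ef
  op=0x85ef>>12=0x8 ⇒ ldi (RI)
  rd@[11:8]=0x5 ⇒ x5
  imm@[7:0]=0xef ⇒ $239
[02] 94 99 → 0x9499
  op=0x9499>>12=0x9 ⇒ andi (RI)
  rd@[11:8]=0x4 ⇒ x4
  imm@[7:0]=0x99 ⇒ $153
[04] 23 60 → 0x2360
  op=0x2360>>12=0x2 ⇒ srl (RR)
  rd@[11:8]=0x3 ⇒ x3
  rs@[7:4]=0x6 ⇒ x6
[06] 67 ea → 0x67ea
  op=0x67ea>>12=0x6 ⇒ cpi (RI)
  rd@[11:8]=0x7 ⇒ x7
  imm@[7:0]=0xea ⇒ $234

ldi $239, x5; andi $153, x4; srl x6, x3; cpi $234, x7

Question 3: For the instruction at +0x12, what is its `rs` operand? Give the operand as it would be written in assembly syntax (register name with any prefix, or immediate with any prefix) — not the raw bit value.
x6

@+12  big-endian(dc 60) = 0xdc60
  top 4b → 0xd → plus [RR]
  rd: (w>>8)&0xf=0xc → x12
  rs: (w>>4)&0xf=0x6 → x6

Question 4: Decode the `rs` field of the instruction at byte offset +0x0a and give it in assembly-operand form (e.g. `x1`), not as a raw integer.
+0x0a: db 30 ⇒ word 0xdb30 (big)
  top 4b → 0xd → plus [RR]
  [11:8] rd=11 = x11
  [7:4] rs=3 = x3

x3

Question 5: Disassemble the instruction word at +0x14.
+0x14: 4f ee ⇒ word 0x4fee (big)
  opcode bits[15:12]=0x4: bl/J
  imm@[11:0]=0xfee (s12→-18) ⇒ $-18

bl $-18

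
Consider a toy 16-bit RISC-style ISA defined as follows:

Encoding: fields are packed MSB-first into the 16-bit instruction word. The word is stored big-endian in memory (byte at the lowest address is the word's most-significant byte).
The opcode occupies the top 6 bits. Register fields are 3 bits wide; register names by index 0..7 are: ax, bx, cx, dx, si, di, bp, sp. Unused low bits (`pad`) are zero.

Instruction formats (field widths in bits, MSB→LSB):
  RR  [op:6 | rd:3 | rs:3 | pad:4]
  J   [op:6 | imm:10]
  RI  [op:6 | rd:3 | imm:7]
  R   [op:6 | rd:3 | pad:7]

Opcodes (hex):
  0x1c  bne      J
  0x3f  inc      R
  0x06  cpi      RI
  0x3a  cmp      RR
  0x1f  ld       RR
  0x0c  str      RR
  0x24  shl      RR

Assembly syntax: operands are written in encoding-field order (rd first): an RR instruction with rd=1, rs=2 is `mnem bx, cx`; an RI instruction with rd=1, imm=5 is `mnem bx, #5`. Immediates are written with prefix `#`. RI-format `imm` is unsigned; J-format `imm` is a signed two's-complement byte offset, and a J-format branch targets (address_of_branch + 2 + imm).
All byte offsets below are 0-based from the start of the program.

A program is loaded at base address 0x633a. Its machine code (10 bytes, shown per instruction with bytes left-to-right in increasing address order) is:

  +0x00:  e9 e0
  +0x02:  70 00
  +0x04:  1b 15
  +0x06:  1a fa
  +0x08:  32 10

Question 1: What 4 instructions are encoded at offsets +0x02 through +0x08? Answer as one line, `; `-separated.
bne #0; cpi bp, #21; cpi di, #122; str si, bx

+0x02: 70 00 ⇒ word 0x7000 (big)
  opcode bits[15:10]=0x1c: bne/J
  [9:0] imm=0 = #0
+0x04: 1b 15 ⇒ word 0x1b15 (big)
  opcode bits[15:10]=0x6: cpi/RI
  [9:7] rd=6 = bp
  [6:0] imm=21 = #21
+0x06: 1a fa ⇒ word 0x1afa (big)
  opcode bits[15:10]=0x6: cpi/RI
  [9:7] rd=5 = di
  [6:0] imm=122 = #122
+0x08: 32 10 ⇒ word 0x3210 (big)
  opcode bits[15:10]=0xc: str/RR
  [9:7] rd=4 = si
  [6:4] rs=1 = bx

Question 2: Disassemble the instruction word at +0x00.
cmp dx, bp

@+00  big-endian(e9 e0) = 0xe9e0
  opcode bits[15:10]=0x3a: cmp/RR
  [9:7] rd=3 = dx
  [6:4] rs=6 = bp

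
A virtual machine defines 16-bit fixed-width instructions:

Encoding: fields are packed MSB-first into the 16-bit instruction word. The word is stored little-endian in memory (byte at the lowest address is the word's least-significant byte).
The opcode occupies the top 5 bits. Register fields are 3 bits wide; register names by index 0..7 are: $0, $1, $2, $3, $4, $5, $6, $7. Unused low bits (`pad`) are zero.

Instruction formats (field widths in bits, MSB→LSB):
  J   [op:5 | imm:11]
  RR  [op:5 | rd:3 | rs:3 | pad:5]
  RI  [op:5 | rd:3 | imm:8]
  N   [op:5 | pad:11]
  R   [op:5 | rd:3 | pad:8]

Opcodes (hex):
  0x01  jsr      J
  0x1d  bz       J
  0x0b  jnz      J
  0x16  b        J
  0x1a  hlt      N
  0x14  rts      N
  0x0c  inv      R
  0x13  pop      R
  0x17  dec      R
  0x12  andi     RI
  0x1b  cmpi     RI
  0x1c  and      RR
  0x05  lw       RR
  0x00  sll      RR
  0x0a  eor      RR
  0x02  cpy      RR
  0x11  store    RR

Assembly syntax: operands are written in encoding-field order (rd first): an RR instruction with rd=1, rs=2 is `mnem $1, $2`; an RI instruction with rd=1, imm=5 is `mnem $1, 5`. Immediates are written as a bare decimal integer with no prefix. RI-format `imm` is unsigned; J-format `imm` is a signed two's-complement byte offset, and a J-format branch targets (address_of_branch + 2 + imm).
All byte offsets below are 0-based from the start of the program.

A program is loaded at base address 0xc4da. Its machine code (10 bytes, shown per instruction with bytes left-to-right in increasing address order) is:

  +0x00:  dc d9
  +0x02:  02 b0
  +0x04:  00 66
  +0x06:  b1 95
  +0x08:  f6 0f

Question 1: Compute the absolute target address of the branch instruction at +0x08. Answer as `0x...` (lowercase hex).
0xc4da

@+08  little-endian(f6 0f) = 0x0ff6
  top 5b → 0x1 → jsr [J]
  [10:0] imm=2038 (s11→-10) = -10
  target = base 0xc4da + off 0x08 + 2 + imm -10 = 0xc4da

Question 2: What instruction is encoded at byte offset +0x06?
off 0x06: read b1 95 as little → 0x95b1
  top 5b → 0x12 → andi [RI]
  [10:8] rd=5 = $5
  [7:0] imm=177 = 177

andi $5, 177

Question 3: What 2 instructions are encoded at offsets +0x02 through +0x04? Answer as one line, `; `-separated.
b 2; inv $6

[02] 02 b0 → 0xb002
  op=0xb002>>11=0x16 ⇒ b (J)
  [10:0] imm=2 = 2
[04] 00 66 → 0x6600
  op=0x6600>>11=0xc ⇒ inv (R)
  [10:8] rd=6 = $6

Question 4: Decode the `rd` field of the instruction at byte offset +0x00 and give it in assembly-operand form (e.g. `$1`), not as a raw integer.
off 0x00: read dc d9 as little → 0xd9dc
  top 5b → 0x1b → cmpi [RI]
  rd@[10:8]=0x1 ⇒ $1
  imm@[7:0]=0xdc ⇒ 220

$1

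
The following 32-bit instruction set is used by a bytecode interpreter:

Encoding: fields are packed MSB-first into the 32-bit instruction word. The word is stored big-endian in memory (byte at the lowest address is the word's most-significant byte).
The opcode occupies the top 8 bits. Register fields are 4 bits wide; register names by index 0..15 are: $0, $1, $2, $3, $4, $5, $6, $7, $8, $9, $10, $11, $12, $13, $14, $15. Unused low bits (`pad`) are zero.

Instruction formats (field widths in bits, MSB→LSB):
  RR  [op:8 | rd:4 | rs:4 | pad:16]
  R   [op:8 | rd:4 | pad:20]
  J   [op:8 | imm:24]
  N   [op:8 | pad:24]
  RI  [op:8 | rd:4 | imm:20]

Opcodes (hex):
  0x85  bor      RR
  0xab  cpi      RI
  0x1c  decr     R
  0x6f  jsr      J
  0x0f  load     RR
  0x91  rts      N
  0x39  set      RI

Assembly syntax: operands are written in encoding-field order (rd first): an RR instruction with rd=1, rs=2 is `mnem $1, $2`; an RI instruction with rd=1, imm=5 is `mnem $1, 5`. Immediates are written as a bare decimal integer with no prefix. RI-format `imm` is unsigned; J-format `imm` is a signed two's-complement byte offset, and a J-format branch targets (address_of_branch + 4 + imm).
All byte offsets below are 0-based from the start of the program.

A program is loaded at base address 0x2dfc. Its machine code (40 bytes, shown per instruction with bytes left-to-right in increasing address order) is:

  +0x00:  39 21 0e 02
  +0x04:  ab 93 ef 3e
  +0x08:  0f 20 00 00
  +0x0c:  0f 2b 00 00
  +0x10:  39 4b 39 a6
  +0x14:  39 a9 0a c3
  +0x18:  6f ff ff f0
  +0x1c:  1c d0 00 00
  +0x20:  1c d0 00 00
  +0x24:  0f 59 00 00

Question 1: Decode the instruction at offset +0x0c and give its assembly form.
[0c] 0f 2b 00 00 → 0x0f2b0000
  op=0x0f2b0000>>24=0xf ⇒ load (RR)
  [23:20] rd=2 = $2
  [19:16] rs=11 = $11

load $2, $11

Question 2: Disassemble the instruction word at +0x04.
[04] ab 93 ef 3e → 0xab93ef3e
  opcode bits[31:24]=0xab: cpi/RI
  rd: (w>>20)&0xf=0x9 → $9
  imm: (w>>0)&0xfffff=0x3ef3e → 257854

cpi $9, 257854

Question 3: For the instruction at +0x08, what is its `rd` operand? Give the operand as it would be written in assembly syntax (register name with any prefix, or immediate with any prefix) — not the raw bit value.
$2

+0x08: 0f 20 00 00 ⇒ word 0x0f200000 (big)
  top 8b → 0xf → load [RR]
  [23:20] rd=2 = $2
  [19:16] rs=0 = $0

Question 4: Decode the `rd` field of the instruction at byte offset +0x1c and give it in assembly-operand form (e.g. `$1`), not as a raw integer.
$13

[1c] 1c d0 00 00 → 0x1cd00000
  top 8b → 0x1c → decr [R]
  [23:20] rd=13 = $13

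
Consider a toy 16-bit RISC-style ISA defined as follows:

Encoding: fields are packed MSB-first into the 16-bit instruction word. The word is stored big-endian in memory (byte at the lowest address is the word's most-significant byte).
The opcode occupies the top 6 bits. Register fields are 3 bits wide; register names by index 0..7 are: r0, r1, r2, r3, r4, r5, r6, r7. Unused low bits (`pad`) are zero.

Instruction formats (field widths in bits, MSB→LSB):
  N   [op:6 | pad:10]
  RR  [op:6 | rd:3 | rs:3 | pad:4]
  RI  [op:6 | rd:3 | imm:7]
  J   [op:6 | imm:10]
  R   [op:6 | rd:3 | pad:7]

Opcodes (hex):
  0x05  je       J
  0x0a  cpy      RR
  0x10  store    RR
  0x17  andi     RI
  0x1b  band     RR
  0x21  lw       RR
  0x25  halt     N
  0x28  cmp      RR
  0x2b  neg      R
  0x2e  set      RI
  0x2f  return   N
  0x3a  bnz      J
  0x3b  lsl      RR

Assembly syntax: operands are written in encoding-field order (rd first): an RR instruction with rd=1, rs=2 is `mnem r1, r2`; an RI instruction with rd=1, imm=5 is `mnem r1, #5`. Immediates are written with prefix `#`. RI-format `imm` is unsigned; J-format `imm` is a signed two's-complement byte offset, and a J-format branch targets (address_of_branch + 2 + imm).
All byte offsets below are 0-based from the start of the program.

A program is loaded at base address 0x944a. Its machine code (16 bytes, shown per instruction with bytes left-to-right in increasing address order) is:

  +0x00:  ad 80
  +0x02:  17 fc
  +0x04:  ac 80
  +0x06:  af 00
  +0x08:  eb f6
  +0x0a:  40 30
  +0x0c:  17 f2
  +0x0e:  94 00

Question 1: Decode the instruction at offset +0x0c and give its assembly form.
[0c] 17 f2 → 0x17f2
  top 6b → 0x5 → je [J]
  imm: (w>>0)&0x3ff=0x3f2 (s10→-14) → #-14

je #-14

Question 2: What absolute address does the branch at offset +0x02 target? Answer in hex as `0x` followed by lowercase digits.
@+02  big-endian(17 fc) = 0x17fc
  opcode bits[15:10]=0x5: je/J
  imm: (w>>0)&0x3ff=0x3fc (s10→-4) → #-4
  target = base 0x944a + off 0x02 + 2 + imm -4 = 0x944a

0x944a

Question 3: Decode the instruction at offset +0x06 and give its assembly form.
+0x06: af 00 ⇒ word 0xaf00 (big)
  top 6b → 0x2b → neg [R]
  rd: (w>>7)&0x7=0x6 → r6

neg r6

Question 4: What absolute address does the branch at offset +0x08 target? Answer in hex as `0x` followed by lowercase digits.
0x944a

[08] eb f6 → 0xebf6
  op=0xebf6>>10=0x3a ⇒ bnz (J)
  imm: (w>>0)&0x3ff=0x3f6 (s10→-10) → #-10
  target = base 0x944a + off 0x08 + 2 + imm -10 = 0x944a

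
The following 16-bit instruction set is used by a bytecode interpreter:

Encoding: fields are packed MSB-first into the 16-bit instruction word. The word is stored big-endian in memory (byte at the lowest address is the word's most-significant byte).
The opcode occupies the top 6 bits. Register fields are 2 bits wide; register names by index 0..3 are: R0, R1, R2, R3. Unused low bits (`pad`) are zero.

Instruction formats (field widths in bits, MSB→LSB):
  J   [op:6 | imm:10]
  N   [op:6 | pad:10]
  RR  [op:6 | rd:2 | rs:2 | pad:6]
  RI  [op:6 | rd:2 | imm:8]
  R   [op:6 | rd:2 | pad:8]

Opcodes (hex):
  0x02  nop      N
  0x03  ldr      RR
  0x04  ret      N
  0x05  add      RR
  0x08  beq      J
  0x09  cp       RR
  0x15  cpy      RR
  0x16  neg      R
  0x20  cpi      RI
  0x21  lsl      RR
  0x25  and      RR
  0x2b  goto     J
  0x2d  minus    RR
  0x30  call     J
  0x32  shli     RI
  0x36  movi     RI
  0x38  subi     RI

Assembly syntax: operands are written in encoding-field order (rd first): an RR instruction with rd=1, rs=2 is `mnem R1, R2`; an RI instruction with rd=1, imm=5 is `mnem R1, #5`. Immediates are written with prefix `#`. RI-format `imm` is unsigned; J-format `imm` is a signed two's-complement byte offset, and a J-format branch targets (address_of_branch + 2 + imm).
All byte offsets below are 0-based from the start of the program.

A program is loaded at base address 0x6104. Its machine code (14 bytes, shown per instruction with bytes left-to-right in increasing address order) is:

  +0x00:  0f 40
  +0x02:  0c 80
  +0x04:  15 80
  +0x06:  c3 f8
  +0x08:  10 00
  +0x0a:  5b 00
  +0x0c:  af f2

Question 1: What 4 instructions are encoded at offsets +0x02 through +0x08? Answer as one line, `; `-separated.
+0x02: 0c 80 ⇒ word 0x0c80 (big)
  top 6b → 0x3 → ldr [RR]
  rd: (w>>8)&0x3=0x0 → R0
  rs: (w>>6)&0x3=0x2 → R2
+0x04: 15 80 ⇒ word 0x1580 (big)
  top 6b → 0x5 → add [RR]
  rd: (w>>8)&0x3=0x1 → R1
  rs: (w>>6)&0x3=0x2 → R2
+0x06: c3 f8 ⇒ word 0xc3f8 (big)
  top 6b → 0x30 → call [J]
  imm: (w>>0)&0x3ff=0x3f8 (s10→-8) → #-8
+0x08: 10 00 ⇒ word 0x1000 (big)
  top 6b → 0x4 → ret [N]

ldr R0, R2; add R1, R2; call #-8; ret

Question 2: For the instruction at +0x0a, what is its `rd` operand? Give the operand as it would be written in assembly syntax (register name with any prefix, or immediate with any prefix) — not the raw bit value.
R3

[0a] 5b 00 → 0x5b00
  top 6b → 0x16 → neg [R]
  [9:8] rd=3 = R3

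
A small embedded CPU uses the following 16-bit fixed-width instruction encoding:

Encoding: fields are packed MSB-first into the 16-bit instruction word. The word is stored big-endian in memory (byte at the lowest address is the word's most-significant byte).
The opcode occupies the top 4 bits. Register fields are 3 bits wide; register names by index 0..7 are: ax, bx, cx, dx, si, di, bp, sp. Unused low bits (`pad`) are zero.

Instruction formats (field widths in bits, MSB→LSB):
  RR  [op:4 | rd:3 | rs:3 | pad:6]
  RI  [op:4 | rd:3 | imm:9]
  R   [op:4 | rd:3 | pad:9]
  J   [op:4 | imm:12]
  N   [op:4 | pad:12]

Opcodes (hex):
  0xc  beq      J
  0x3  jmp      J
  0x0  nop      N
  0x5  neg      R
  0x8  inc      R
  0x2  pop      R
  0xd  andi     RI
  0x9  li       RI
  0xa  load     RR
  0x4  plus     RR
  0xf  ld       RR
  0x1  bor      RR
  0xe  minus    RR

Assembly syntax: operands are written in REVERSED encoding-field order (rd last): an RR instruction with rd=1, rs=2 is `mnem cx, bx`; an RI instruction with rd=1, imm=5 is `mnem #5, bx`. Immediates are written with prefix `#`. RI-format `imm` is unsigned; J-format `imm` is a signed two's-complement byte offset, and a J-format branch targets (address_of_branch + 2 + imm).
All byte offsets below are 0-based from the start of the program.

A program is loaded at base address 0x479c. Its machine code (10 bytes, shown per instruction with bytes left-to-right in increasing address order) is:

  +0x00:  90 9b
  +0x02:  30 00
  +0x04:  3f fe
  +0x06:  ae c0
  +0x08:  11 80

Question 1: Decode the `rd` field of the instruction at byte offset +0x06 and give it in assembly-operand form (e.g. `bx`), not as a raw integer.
sp

off 0x06: read ae c0 as big → 0xaec0
  op=0xaec0>>12=0xa ⇒ load (RR)
  rd@[11:9]=0x7 ⇒ sp
  rs@[8:6]=0x3 ⇒ dx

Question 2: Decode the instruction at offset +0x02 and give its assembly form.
[02] 30 00 → 0x3000
  top 4b → 0x3 → jmp [J]
  [11:0] imm=0 = #0

jmp #0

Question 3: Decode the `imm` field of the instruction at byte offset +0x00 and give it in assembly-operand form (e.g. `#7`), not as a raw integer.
off 0x00: read 90 9b as big → 0x909b
  top 4b → 0x9 → li [RI]
  [11:9] rd=0 = ax
  [8:0] imm=155 = #155

#155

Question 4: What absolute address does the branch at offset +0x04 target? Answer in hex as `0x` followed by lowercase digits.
0x47a0

off 0x04: read 3f fe as big → 0x3ffe
  opcode bits[15:12]=0x3: jmp/J
  [11:0] imm=4094 (s12→-2) = #-2
  target = base 0x479c + off 0x04 + 2 + imm -2 = 0x47a0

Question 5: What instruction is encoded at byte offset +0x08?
bor bp, ax

+0x08: 11 80 ⇒ word 0x1180 (big)
  top 4b → 0x1 → bor [RR]
  rd@[11:9]=0x0 ⇒ ax
  rs@[8:6]=0x6 ⇒ bp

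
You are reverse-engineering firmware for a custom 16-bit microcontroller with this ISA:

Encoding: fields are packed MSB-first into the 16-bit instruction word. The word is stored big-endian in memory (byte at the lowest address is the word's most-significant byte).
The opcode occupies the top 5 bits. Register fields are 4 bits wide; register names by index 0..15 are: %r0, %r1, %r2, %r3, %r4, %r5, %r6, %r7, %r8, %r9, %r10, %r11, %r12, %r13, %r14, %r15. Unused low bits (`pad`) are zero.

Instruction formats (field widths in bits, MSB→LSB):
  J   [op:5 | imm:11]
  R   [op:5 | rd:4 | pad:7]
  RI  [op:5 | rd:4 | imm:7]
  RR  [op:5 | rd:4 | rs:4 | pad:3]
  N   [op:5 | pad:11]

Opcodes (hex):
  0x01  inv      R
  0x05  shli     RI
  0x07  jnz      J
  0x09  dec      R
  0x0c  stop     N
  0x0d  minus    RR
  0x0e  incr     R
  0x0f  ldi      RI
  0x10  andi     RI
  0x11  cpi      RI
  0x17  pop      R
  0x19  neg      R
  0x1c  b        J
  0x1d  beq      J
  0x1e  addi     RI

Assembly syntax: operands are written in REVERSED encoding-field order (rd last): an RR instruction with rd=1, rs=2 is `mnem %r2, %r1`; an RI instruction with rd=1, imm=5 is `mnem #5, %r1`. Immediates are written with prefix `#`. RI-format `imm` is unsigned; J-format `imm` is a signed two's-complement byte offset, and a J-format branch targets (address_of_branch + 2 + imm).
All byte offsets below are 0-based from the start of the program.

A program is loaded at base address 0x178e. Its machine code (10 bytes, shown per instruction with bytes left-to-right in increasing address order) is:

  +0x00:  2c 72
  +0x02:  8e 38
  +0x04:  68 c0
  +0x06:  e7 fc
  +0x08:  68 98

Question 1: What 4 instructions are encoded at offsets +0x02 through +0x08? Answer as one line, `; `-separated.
cpi #56, %r12; minus %r8, %r1; b #-4; minus %r3, %r1

+0x02: 8e 38 ⇒ word 0x8e38 (big)
  opcode bits[15:11]=0x11: cpi/RI
  [10:7] rd=12 = %r12
  [6:0] imm=56 = #56
+0x04: 68 c0 ⇒ word 0x68c0 (big)
  opcode bits[15:11]=0xd: minus/RR
  [10:7] rd=1 = %r1
  [6:3] rs=8 = %r8
+0x06: e7 fc ⇒ word 0xe7fc (big)
  opcode bits[15:11]=0x1c: b/J
  [10:0] imm=2044 (s11→-4) = #-4
+0x08: 68 98 ⇒ word 0x6898 (big)
  opcode bits[15:11]=0xd: minus/RR
  [10:7] rd=1 = %r1
  [6:3] rs=3 = %r3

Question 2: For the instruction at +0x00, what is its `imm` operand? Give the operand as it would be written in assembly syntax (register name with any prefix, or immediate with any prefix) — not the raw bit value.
#114

off 0x00: read 2c 72 as big → 0x2c72
  op=0x2c72>>11=0x5 ⇒ shli (RI)
  rd: (w>>7)&0xf=0x8 → %r8
  imm: (w>>0)&0x7f=0x72 → #114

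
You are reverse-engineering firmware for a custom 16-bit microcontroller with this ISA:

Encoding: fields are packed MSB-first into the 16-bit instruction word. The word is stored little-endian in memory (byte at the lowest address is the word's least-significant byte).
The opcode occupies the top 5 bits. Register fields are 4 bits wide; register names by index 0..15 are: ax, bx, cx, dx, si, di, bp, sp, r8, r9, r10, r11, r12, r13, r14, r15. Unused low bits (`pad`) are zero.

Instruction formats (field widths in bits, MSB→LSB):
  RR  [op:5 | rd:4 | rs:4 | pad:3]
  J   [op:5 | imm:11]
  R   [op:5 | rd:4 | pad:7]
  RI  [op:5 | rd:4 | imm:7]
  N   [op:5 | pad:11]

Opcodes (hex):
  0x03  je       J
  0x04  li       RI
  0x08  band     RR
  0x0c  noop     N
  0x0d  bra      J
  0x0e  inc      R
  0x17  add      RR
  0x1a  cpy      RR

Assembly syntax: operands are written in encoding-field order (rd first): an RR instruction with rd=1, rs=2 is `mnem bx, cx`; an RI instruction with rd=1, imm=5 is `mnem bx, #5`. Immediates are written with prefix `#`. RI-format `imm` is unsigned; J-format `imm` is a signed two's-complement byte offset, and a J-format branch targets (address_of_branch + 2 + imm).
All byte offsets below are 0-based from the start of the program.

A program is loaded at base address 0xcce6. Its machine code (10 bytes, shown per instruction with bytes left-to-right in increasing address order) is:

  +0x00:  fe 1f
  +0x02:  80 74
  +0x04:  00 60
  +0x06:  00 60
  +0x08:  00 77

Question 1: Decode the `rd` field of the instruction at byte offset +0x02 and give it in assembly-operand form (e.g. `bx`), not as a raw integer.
r9

@+02  little-endian(80 74) = 0x7480
  opcode bits[15:11]=0xe: inc/R
  [10:7] rd=9 = r9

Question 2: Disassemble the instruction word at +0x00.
je #-2

+0x00: fe 1f ⇒ word 0x1ffe (little)
  top 5b → 0x3 → je [J]
  imm@[10:0]=0x7fe (s11→-2) ⇒ #-2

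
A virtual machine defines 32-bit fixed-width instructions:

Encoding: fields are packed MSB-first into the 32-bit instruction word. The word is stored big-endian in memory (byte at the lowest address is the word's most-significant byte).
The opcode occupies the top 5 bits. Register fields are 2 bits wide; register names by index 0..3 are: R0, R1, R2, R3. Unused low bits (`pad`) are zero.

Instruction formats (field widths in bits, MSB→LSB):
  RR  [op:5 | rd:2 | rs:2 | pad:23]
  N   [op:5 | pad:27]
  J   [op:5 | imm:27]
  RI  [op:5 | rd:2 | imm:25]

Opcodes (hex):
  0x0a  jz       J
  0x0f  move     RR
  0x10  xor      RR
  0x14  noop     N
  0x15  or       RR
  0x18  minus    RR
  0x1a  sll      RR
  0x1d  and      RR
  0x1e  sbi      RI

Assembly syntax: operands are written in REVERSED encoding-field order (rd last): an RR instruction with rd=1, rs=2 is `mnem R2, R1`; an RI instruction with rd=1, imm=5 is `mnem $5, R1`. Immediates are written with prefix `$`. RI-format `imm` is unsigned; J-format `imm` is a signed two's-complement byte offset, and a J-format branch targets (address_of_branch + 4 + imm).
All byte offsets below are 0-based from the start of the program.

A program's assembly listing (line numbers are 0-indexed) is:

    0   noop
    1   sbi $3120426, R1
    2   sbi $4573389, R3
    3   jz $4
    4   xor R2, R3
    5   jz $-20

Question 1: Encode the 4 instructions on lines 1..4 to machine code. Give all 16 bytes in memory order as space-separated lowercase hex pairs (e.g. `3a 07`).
f2 2f 9d 2a f6 45 c8 cd 50 00 00 04 87 00 00 00

1. sbi fields op=0x1e:5|rd=1:2|imm=3120426:25 → word f22f9d2ah → f2 2f 9d 2a
2. sbi fields op=0x1e:5|rd=3:2|imm=4573389:25 → word f645c8cdh → f6 45 c8 cd
3. jz fields op=0xa:5|imm=4:27 → word 50000004h → 50 00 00 04
4. xor fields op=0x10:5|rd=3:2|rs=2:2|pad=0:23 → word 87000000h → 87 00 00 00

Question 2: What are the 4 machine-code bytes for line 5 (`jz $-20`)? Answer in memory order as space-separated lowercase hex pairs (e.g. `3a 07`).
57 ff ff ec

5. jz fields op=0xa:5|imm=-20:27 → word 57ffffech → 57 ff ff ec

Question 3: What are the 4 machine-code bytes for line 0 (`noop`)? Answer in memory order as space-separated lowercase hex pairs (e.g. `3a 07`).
0. noop fields op=0x14:5|pad=0:27 → word a0000000h → a0 00 00 00

a0 00 00 00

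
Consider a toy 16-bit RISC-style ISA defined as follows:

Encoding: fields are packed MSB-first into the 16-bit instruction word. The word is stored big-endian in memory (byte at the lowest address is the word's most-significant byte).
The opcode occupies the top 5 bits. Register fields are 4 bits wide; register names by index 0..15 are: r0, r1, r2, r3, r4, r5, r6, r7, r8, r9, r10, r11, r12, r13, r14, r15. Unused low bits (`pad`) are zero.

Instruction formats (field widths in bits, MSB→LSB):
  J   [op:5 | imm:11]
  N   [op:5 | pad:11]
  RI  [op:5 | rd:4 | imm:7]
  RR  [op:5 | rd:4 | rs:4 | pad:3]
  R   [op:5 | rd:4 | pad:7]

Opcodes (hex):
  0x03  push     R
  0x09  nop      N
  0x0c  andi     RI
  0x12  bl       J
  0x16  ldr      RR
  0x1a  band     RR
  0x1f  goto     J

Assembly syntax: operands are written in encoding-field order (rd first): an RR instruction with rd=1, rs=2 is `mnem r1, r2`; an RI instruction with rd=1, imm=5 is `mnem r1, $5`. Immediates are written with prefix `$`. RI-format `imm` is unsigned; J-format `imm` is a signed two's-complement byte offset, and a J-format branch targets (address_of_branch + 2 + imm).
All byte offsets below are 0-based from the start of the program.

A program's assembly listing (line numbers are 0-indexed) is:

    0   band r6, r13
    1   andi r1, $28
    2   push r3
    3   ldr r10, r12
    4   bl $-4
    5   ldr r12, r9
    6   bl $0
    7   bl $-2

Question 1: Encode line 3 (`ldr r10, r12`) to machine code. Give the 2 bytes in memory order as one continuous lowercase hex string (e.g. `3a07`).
3. ldr fields op=0x16:5|rd=10:4|rs=12:4|pad=0:3 → word b560h → b5 60

b560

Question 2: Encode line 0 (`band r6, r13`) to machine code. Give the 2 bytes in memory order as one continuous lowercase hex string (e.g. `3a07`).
d368

0. band fields op=0x1a:5|rd=6:4|rs=13:4|pad=0:3 → word d368h → d3 68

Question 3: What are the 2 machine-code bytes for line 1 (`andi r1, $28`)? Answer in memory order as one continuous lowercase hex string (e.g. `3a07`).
609c

1. andi fields op=0xc:5|rd=1:4|imm=28:7 → word 609ch → 60 9c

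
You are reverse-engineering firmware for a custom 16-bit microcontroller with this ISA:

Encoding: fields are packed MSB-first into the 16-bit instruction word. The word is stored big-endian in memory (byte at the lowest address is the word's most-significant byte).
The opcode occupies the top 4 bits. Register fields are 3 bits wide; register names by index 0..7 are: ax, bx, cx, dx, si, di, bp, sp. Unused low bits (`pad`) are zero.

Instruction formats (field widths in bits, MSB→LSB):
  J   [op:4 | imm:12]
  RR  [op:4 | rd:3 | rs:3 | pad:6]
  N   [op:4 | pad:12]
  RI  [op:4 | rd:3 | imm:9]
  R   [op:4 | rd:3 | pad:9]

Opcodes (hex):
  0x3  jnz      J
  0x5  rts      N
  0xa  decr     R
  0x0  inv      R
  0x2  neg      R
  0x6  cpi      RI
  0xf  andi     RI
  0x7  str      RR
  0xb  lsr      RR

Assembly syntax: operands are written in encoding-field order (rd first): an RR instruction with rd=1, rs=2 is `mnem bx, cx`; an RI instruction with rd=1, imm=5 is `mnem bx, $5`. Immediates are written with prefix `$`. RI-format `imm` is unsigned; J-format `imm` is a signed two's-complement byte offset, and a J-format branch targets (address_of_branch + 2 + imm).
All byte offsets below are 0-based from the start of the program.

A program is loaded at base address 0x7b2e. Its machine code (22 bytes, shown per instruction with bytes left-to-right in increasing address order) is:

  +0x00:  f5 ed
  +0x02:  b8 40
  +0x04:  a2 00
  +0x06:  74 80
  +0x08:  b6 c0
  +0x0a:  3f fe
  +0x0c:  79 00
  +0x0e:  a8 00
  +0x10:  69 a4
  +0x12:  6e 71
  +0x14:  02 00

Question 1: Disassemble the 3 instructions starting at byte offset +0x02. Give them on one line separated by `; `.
lsr si, bx; decr bx; str cx, cx

+0x02: b8 40 ⇒ word 0xb840 (big)
  op=0xb840>>12=0xb ⇒ lsr (RR)
  [11:9] rd=4 = si
  [8:6] rs=1 = bx
+0x04: a2 00 ⇒ word 0xa200 (big)
  op=0xa200>>12=0xa ⇒ decr (R)
  [11:9] rd=1 = bx
+0x06: 74 80 ⇒ word 0x7480 (big)
  op=0x7480>>12=0x7 ⇒ str (RR)
  [11:9] rd=2 = cx
  [8:6] rs=2 = cx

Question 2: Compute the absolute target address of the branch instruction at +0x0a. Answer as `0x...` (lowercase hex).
+0x0a: 3f fe ⇒ word 0x3ffe (big)
  top 4b → 0x3 → jnz [J]
  imm@[11:0]=0xffe (s12→-2) ⇒ $-2
  target = base 0x7b2e + off 0x0a + 2 + imm -2 = 0x7b38

0x7b38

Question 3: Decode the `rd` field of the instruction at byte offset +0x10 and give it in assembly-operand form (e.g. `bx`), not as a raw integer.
@+10  big-endian(69 a4) = 0x69a4
  op=0x69a4>>12=0x6 ⇒ cpi (RI)
  rd: (w>>9)&0x7=0x4 → si
  imm: (w>>0)&0x1ff=0x1a4 → $420

si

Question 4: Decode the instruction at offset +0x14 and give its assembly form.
inv bx

+0x14: 02 00 ⇒ word 0x0200 (big)
  op=0x0200>>12=0x0 ⇒ inv (R)
  rd: (w>>9)&0x7=0x1 → bx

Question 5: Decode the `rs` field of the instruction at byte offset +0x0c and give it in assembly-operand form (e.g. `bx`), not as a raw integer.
[0c] 79 00 → 0x7900
  op=0x7900>>12=0x7 ⇒ str (RR)
  rd: (w>>9)&0x7=0x4 → si
  rs: (w>>6)&0x7=0x4 → si

si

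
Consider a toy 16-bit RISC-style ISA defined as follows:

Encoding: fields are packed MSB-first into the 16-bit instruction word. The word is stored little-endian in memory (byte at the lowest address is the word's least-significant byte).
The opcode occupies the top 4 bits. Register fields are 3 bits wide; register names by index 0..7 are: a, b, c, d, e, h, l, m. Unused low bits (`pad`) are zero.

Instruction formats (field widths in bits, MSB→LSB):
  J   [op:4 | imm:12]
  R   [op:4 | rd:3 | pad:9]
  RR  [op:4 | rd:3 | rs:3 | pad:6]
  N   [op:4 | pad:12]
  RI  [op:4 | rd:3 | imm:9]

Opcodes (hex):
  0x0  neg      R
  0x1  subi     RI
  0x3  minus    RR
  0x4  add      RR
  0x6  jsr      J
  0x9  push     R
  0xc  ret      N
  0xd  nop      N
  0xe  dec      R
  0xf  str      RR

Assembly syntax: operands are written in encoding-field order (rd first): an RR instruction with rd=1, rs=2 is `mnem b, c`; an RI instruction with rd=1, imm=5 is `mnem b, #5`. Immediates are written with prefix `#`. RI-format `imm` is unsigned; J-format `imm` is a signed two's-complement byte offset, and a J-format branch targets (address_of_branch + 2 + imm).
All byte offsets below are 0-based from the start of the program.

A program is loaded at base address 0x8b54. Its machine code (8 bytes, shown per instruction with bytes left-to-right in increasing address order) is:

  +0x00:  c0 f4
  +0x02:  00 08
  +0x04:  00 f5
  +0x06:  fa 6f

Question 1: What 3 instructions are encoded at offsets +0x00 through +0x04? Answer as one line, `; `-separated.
str c, d; neg e; str c, e

+0x00: c0 f4 ⇒ word 0xf4c0 (little)
  top 4b → 0xf → str [RR]
  rd@[11:9]=0x2 ⇒ c
  rs@[8:6]=0x3 ⇒ d
+0x02: 00 08 ⇒ word 0x0800 (little)
  top 4b → 0x0 → neg [R]
  rd@[11:9]=0x4 ⇒ e
+0x04: 00 f5 ⇒ word 0xf500 (little)
  top 4b → 0xf → str [RR]
  rd@[11:9]=0x2 ⇒ c
  rs@[8:6]=0x4 ⇒ e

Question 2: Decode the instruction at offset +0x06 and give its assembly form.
jsr #-6

off 0x06: read fa 6f as little → 0x6ffa
  top 4b → 0x6 → jsr [J]
  imm: (w>>0)&0xfff=0xffa (s12→-6) → #-6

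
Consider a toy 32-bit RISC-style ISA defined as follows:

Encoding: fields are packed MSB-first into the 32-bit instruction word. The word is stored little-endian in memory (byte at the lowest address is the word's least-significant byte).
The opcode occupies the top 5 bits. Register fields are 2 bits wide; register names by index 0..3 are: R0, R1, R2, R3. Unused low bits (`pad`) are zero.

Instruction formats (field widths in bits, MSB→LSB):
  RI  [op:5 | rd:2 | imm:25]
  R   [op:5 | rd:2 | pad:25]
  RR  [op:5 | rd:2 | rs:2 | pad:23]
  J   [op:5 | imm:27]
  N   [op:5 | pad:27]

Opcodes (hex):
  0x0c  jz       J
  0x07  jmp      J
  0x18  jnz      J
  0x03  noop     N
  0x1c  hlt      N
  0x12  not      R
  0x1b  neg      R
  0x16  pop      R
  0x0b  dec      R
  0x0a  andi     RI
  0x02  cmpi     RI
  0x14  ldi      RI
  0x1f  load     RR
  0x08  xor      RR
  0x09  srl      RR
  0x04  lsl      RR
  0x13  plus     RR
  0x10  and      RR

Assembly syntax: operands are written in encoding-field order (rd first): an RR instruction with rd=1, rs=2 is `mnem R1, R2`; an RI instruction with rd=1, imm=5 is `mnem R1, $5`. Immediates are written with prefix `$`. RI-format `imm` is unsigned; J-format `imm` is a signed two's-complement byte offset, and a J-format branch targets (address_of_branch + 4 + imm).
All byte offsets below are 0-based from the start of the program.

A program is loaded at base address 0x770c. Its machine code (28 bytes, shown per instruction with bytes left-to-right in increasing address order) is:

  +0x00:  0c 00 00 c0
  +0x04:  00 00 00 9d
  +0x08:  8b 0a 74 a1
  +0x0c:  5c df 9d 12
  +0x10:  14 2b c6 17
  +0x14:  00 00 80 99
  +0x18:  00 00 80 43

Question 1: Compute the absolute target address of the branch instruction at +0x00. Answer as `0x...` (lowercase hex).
off 0x00: read 0c 00 00 c0 as little → 0xc000000c
  opcode bits[31:27]=0x18: jnz/J
  [26:0] imm=12 = $12
  target = base 0x770c + off 0x00 + 4 + imm 12 = 0x771c

0x771c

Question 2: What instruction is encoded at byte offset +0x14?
+0x14: 00 00 80 99 ⇒ word 0x99800000 (little)
  top 5b → 0x13 → plus [RR]
  rd: (w>>25)&0x3=0x0 → R0
  rs: (w>>23)&0x3=0x3 → R3

plus R0, R3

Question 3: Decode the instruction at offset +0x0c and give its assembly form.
cmpi R1, $10346332

off 0x0c: read 5c df 9d 12 as little → 0x129ddf5c
  opcode bits[31:27]=0x2: cmpi/RI
  rd@[26:25]=0x1 ⇒ R1
  imm@[24:0]=0x9ddf5c ⇒ $10346332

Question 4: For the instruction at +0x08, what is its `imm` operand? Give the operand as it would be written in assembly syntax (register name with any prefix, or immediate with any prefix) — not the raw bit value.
$24382091

@+08  little-endian(8b 0a 74 a1) = 0xa1740a8b
  top 5b → 0x14 → ldi [RI]
  rd@[26:25]=0x0 ⇒ R0
  imm@[24:0]=0x1740a8b ⇒ $24382091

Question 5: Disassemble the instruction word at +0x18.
xor R1, R3

[18] 00 00 80 43 → 0x43800000
  op=0x43800000>>27=0x8 ⇒ xor (RR)
  rd@[26:25]=0x1 ⇒ R1
  rs@[24:23]=0x3 ⇒ R3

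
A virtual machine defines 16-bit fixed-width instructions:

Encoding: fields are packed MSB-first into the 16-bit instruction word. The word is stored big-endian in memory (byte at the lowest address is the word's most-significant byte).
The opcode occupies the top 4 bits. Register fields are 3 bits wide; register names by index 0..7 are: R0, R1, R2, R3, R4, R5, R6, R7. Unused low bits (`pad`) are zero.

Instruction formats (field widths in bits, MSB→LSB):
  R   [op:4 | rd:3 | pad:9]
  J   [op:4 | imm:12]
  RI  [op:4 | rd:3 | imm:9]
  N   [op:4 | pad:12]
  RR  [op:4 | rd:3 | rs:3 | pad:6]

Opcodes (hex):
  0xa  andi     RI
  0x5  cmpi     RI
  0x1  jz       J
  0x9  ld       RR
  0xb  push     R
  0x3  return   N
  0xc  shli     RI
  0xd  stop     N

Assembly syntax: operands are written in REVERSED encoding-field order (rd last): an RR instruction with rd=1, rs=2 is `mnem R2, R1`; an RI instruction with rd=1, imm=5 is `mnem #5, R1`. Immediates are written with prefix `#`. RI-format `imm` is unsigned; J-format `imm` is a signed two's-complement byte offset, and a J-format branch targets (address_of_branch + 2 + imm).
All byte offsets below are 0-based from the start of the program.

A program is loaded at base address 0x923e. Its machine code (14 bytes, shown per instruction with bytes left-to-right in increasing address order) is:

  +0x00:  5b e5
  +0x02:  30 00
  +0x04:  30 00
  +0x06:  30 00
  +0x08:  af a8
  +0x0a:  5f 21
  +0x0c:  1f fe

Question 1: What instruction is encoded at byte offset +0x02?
off 0x02: read 30 00 as big → 0x3000
  op=0x3000>>12=0x3 ⇒ return (N)

return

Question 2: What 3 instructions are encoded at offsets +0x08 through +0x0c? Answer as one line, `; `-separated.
+0x08: af a8 ⇒ word 0xafa8 (big)
  op=0xafa8>>12=0xa ⇒ andi (RI)
  rd@[11:9]=0x7 ⇒ R7
  imm@[8:0]=0x1a8 ⇒ #424
+0x0a: 5f 21 ⇒ word 0x5f21 (big)
  op=0x5f21>>12=0x5 ⇒ cmpi (RI)
  rd@[11:9]=0x7 ⇒ R7
  imm@[8:0]=0x121 ⇒ #289
+0x0c: 1f fe ⇒ word 0x1ffe (big)
  op=0x1ffe>>12=0x1 ⇒ jz (J)
  imm@[11:0]=0xffe (s12→-2) ⇒ #-2

andi #424, R7; cmpi #289, R7; jz #-2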